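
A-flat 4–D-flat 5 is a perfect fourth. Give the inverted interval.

The rule of nine gives the new number: 9 − 4 = 5, so a fourth becomes a fifth.
And perfect stays perfect under inversion, so we get a perfect fifth.

P5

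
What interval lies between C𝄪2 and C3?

doubly diminished octave

C to C is the same letter name, plus an octave, so the interval is some kind of octave.
C##2 to C3 spans 10 semitones — two semitones narrower than the perfect octave (12) — giving a doubly diminished octave.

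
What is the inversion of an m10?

First reduce the compound minor tenth to its simple form, a minor third.
Inverted interval numbers add to nine, so a third pairs with a sixth (3 + 6 = 9).
The quality also flips — minor becomes major — giving a major sixth.

major 6th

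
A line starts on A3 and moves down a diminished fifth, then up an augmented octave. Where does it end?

D##4

A diminished fifth down from A3 is D#3.
Up an augmented octave from D#3: D##4 (13 semitones up).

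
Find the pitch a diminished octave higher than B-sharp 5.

The letter stays B (same as the start), shifted an octave up.
A diminished octave spans 11 semitones, so from B#5 the target pitch is B6.

B 6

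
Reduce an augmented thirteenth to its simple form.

A6

Subtracting seven from the interval number removes an octave: 13 − 7 = 6.
So an augmented thirteenth is an octave plus an augmented sixth. The quality is unchanged.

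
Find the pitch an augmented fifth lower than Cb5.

Fbb4

Counting five letter names down from C lands on F.
An augmented fifth is 8 semitones; 8 semitones down from Cb5 gives Fbb4.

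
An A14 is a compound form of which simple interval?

Each octave removed subtracts seven from the number: 14 − 7 = 7.
That makes an augmented fourteenth a compound augmented seventh — an octave plus an augmented seventh.

augmented seventh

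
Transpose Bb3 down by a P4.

The fourth takes the letter from B down to F.
A perfect fourth spans 5 semitones, so from Bb3 the target pitch is F3.

F3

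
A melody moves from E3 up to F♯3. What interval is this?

major second

E to F spans two letter names (E-F) — that makes it a second of some quality.
The major second spans 2 semitones, and E3 to F#3 is exactly 2 semitones — so this is a major second.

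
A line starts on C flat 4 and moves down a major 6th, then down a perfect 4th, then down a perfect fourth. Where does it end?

F flat 2

A major sixth down from Cb4 is Ebb3.
A perfect fourth down from Ebb3 is Bbb2.
Bbb2 down a perfect fourth → Fb2 (5 semitones).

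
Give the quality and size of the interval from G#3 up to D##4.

G to D spans five letter names (G-A-B-C-D): a fifth.
A perfect fifth would be 7 semitones; G#3 to D##4 is 8, one semitone wider, so the interval is augmented.

augmented 5th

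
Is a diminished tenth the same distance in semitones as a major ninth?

Yes

A diminished tenth = 14 semitones = a major ninth; enharmonically equal.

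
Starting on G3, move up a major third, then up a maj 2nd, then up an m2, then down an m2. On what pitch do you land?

Up a major third from G3: B3 (4 semitones up).
B3 up a major second → C#4 (2 semitones).
A minor second up from C#4 is D4.
D4 down a minor second → C#4 (1 semitone).

C#4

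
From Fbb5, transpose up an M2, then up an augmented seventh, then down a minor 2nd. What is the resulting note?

E6

Up a major second from Fbb5: Gbb5 (2 semitones up).
Gbb5 up an augmented seventh → F6 (12 semitones).
Down a minor second from F6: E6 (1 semitone down).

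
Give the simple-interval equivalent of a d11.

diminished fourth

Subtracting seven from the interval number removes an octave: 11 − 7 = 4.
Quality carries through unchanged, so the simple form is a diminished fourth.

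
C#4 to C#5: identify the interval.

perfect 8th

C to C is the same letter name, plus an octave, so the interval is some kind of octave.
Counting semitones, C#4→C#5 is 12, which is the perfect octave.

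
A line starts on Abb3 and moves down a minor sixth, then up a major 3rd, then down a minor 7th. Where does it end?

F2

A minor sixth down from Abb3 is Cb3.
A major third up from Cb3 is Eb3.
A minor seventh down from Eb3 is F2.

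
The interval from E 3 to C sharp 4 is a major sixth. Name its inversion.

m3

The rule of nine gives the new number: 9 − 6 = 3, so a sixth becomes a third.
And major becomes minor under inversion, so we get a minor third.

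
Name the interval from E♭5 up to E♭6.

E to E is the same letter name, plus an octave: an octave.
The perfect octave spans 12 semitones, and Eb5 to Eb6 is exactly 12 semitones — so this is a perfect octave.

perfect 8th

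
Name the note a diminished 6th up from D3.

Bbb3

The sixth takes the letter from D up to B.
A diminished sixth spans 7 semitones, so from D3 the target pitch is Bbb3.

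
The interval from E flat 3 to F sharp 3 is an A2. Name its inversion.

d7

Interval numbers invert to sum to nine: 2 + 7 = 9, so a second inverts to a seventh.
And augmented becomes diminished under inversion, so we get a diminished seventh.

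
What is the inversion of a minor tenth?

major sixth

First reduce the compound minor tenth to its simple form, a minor third.
Interval numbers invert to sum to nine: 3 + 6 = 9, so a third inverts to a sixth.
The quality also flips — minor becomes major — giving a major sixth.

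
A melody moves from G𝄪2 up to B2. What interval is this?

diminished third

G to B spans three letter names (G-A-B), so the interval is some kind of third.
G##2 to B2 spans 2 semitones — two semitones narrower than the major third (4) — giving a diminished third.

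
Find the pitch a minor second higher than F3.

Counting two letter names up from F lands on G.
A minor second spans 1 semitone, so from F3 the target pitch is Gb3.

Gb3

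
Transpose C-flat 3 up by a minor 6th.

A-double-flat 3

Counting six letter names up from C lands on A.
A minor sixth is 8 semitones; 8 semitones up from Cb3 gives Abb3.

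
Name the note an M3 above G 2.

Counting three letter names up from G lands on B.
A major third spans 4 semitones, so from G2 the target pitch is B2.

B 2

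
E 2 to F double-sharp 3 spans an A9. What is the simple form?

augmented 2nd

Each octave removed subtracts seven from the number: 9 − 7 = 2.
So an augmented ninth is an octave plus an augmented second. The quality is unchanged.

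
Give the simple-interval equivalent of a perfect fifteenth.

Take out an octave (7 from the number): 15 − 7 = 8.
So a perfect fifteenth is an octave plus a perfect octave. The quality is unchanged.

perfect octave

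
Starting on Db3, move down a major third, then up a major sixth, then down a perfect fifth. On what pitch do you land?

Cb3

Down a major third from Db3: Bbb2 (4 semitones down).
Up a major sixth from Bbb2: Gb3 (9 semitones up).
A perfect fifth down from Gb3 is Cb3.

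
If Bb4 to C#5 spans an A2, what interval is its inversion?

diminished seventh

Interval numbers invert to sum to nine: 2 + 7 = 9, so a second inverts to a seventh.
The quality also flips — augmented becomes diminished — giving a diminished seventh.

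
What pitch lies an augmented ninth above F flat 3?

G 4

Counting two letter names plus an octave up from F lands on G.
An augmented ninth is 15 semitones; 15 semitones up from Fb3 gives G4.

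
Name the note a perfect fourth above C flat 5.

F flat 5

Four letter names up from C: F.
A perfect fourth spans 5 semitones, so from Cb5 the target pitch is Fb5.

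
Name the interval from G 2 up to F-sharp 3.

G to F spans seven letter names (G-A-B-C-D-E-F) — that makes it a seventh of some quality.
G2 to F#3 is 11 semitones, matching the major seventh exactly, so the quality is major.

M7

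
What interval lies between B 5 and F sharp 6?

B to F spans five letter names (B-C-D-E-F): a fifth.
Counting semitones, B5→F#6 is 7, which is the perfect fifth.

perfect fifth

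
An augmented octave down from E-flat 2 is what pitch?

For an octave the letter name doesn't change: still E, an octave down.
An augmented octave is 13 semitones; 13 semitones down from Eb2 gives Ebb1.

E-double-flat 1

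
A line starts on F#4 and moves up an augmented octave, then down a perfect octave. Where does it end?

F##4

Up an augmented octave from F#4: F##5 (13 semitones up).
Down a perfect octave from F##5: F##4 (12 semitones down).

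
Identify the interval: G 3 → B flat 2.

Descending from G3 to Bb2 is the same interval as ascending Bb2 to G3.
B to G spans six letter names (B-C-D-E-F-G) — that makes it a sixth of some quality.
The major sixth spans 9 semitones, and Bb2 to G3 is exactly 9 semitones — so this is a major sixth.

major 6th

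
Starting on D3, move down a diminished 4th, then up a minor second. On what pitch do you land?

B2

Down a diminished fourth from D3: A#2 (4 semitones down).
A#2 up a minor second → B2 (1 semitone).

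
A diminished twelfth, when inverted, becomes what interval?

First reduce the compound diminished twelfth to its simple form, a diminished fifth.
Interval numbers invert to sum to nine: 5 + 4 = 9, so a fifth inverts to a fourth.
And diminished becomes augmented under inversion, so we get an augmented fourth.

augmented 4th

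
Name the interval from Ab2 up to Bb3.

A to B spans two letter names (A-B), plus an octave, so the interval is some kind of ninth.
The major ninth spans 14 semitones, and Ab2 to Bb3 is exactly 14 semitones — so this is a major ninth.
(Equivalently, a compound major second: a major second plus an octave.)

M9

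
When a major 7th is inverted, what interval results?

minor second

Interval numbers invert to sum to nine: 7 + 2 = 9, so a seventh inverts to a second.
The quality also flips — major becomes minor — giving a minor second.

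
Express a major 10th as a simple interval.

Subtracting seven from the interval number removes an octave: 10 − 7 = 3.
Quality carries through unchanged, so the simple form is a major third.

major third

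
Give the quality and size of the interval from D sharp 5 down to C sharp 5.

Descending from D#5 to C#5 is the same interval as ascending C#5 to D#5.
C to D spans two letter names (C-D): a second.
The major second spans 2 semitones, and C#5 to D#5 is exactly 2 semitones — so this is a major second.

major second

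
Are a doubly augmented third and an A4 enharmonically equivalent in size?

Yes

A doubly augmented third spans 6 semitones, and an augmented fourth also spans 6 semitones — they're enharmonic.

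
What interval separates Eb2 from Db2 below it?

major second

Descending from Eb2 to Db2 is the same interval as ascending Db2 to Eb2.
D to E spans two letter names (D-E), so the interval is some kind of second.
Db2 to Eb2 is 2 semitones, matching the major second exactly, so the quality is major.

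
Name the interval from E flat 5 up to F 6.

major ninth

E to F spans two letter names (E-F), plus an octave: a ninth.
Eb5 to F6 is 14 semitones, matching the major ninth exactly, so the quality is major.
(Equivalently, a compound major second: a major second plus an octave.)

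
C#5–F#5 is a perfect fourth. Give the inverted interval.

perfect 5th

Interval numbers invert to sum to nine: 4 + 5 = 9, so a fourth inverts to a fifth.
Quality inverts too: perfect stays perfect. That makes the inversion a perfect fifth.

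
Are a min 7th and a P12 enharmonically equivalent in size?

No

10 semitones (minor seventh) vs 19 semitones (perfect twelfth): not equal.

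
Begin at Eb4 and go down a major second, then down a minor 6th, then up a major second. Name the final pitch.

A major second down from Eb4 is Db4.
Db4 down a minor sixth → F3 (8 semitones).
Up a major second from F3: G3 (2 semitones up).

G3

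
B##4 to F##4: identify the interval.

augmented 4th

Descending from B##4 to F##4 is the same interval as ascending F##4 to B##4.
F to B spans four letter names (F-G-A-B), so the interval is some kind of fourth.
The perfect fourth is 5 semitones; here we have 6, one semitone wider: augmented.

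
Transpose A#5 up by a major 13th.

Six letters up from A (plus an octave) reaches F.
A major thirteenth is 21 semitones; 21 semitones up from A#5 gives F##7.

F##7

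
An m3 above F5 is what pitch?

Ab5

The third takes the letter from F up to A.
A minor third is 3 semitones; 3 semitones up from F5 gives Ab5.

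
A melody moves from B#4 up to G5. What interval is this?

B to G spans six letter names (B-C-D-E-F-G), so the interval is some kind of sixth.
The major sixth is 9 semitones; here we have 7, two semitones narrower: diminished.

diminished sixth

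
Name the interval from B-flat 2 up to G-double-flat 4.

diminished 13th

B to G spans six letter names (B-C-D-E-F-G), plus an octave — that makes it a thirteenth of some quality.
The major thirteenth is 21 semitones; here we have 19, two semitones narrower: diminished.
(Equivalently, a compound diminished sixth: a diminished sixth plus an octave.)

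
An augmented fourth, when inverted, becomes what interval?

The rule of nine gives the new number: 9 − 4 = 5, so a fourth becomes a fifth.
The quality also flips — augmented becomes diminished — giving a diminished fifth.

diminished 5th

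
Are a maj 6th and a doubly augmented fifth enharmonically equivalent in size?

Yes

A major sixth spans 9 semitones, and a doubly augmented fifth also spans 9 semitones — they're enharmonic.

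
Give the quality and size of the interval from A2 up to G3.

A to G spans seven letter names (A-B-C-D-E-F-G) — that makes it a seventh of some quality.
A2 to G3 is 10 semitones, a half step short of the major seventh (11), so this is minor.

minor 7th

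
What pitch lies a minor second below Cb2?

Bb1

The second takes the letter from C down to B.
A minor second is 1 semitone; 1 semitone down from Cb2 gives Bb1.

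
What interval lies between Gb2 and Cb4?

G to C spans four letter names (G-A-B-C), plus an octave, so the interval is some kind of eleventh.
The perfect eleventh spans 17 semitones, and Gb2 to Cb4 is exactly 17 semitones — so this is a perfect eleventh.
(Equivalently, a compound perfect fourth: a perfect fourth plus an octave.)

perfect eleventh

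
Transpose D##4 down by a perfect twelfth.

G##2

Five letters down from D (plus an octave) reaches G.
A perfect twelfth spans 19 semitones, so from D##4 the target pitch is G##2.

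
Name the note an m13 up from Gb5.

Ebb7

Six letters up from G (plus an octave) reaches E.
A minor thirteenth is 20 semitones; 20 semitones up from Gb5 gives Ebb7.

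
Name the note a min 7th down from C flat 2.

The seventh takes the letter from C down to D.
A minor seventh is 10 semitones; 10 semitones down from Cb2 gives Db1.

D flat 1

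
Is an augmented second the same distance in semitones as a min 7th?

No

An augmented second is 3 semitones but a minor seventh is 10 semitones — different sizes.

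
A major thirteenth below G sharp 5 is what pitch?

Six letters down from G (plus an octave) reaches B.
A major thirteenth is 21 semitones; 21 semitones down from G#5 gives B3.

B 3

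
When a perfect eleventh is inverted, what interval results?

First reduce the compound perfect eleventh to its simple form, a perfect fourth.
Inverted interval numbers add to nine, so a fourth pairs with a fifth (4 + 5 = 9).
The quality also flips — perfect stays perfect — giving a perfect fifth.

P5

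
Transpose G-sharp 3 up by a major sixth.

Six letter names up from G: E.
A major sixth spans 9 semitones, so from G#3 the target pitch is E#4.

E-sharp 4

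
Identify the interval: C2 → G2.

C to G spans five letter names (C-D-E-F-G) — that makes it a fifth of some quality.
C2 to G2 is 7 semitones, matching the perfect fifth exactly, so the quality is perfect.

perfect 5th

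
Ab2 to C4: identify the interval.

major 10th

A to C spans three letter names (A-B-C), plus an octave, so the interval is some kind of tenth.
The major tenth spans 16 semitones, and Ab2 to C4 is exactly 16 semitones — so this is a major tenth.
(Equivalently, a compound major third: a major third plus an octave.)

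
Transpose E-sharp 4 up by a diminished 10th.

Three letters up from E (plus an octave) reaches G.
A diminished tenth spans 14 semitones, so from E#4 the target pitch is G5.

G 5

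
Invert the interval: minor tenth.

First reduce the compound minor tenth to its simple form, a minor third.
The rule of nine gives the new number: 9 − 3 = 6, so a third becomes a sixth.
Quality inverts too: minor becomes major. That makes the inversion a major sixth.

major 6th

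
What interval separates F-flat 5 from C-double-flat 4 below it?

Descending from Fb5 to Cbb4 is the same interval as ascending Cbb4 to Fb5.
C to F spans four letter names (C-D-E-F), plus an octave: an eleventh.
Cbb4 to Fb5 spans 18 semitones — one semitone wider than the perfect eleventh (17) — giving an augmented eleventh.
(Equivalently, a compound augmented fourth: an augmented fourth plus an octave.)

augmented 11th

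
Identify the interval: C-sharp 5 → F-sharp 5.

P4

C to F spans four letter names (C-D-E-F) — that makes it a fourth of some quality.
Counting semitones, C#5→F#5 is 5, which is the perfect fourth.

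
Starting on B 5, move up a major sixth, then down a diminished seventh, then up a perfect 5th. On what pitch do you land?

A major sixth up from B5 is G#6.
Down a diminished seventh from G#6: A##5 (9 semitones down).
A perfect fifth up from A##5 is E##6.

E double-sharp 6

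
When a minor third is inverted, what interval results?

M6

The rule of nine gives the new number: 9 − 3 = 6, so a third becomes a sixth.
The quality also flips — minor becomes major — giving a major sixth.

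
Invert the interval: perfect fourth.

P5

The rule of nine gives the new number: 9 − 4 = 5, so a fourth becomes a fifth.
The quality also flips — perfect stays perfect — giving a perfect fifth.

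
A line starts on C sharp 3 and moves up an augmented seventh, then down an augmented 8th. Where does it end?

An augmented seventh up from C#3 is B##3.
Down an augmented octave from B##3: B#2 (13 semitones down).

B sharp 2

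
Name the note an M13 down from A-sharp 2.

C-sharp 1

The thirteenth's letter: A down six letter names plus an octave → C.
A major thirteenth spans 21 semitones, so from A#2 the target pitch is C#1.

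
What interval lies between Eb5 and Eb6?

perfect octave

E to E is the same letter name, plus an octave, so the interval is some kind of octave.
The perfect octave spans 12 semitones, and Eb5 to Eb6 is exactly 12 semitones — so this is a perfect octave.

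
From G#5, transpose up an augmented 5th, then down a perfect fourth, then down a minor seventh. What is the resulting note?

B##4

Up an augmented fifth from G#5: D##6 (8 semitones up).
Down a perfect fourth from D##6: A##5 (5 semitones down).
Down a minor seventh from A##5: B##4 (10 semitones down).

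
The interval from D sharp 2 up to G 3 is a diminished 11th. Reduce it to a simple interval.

d4

Each octave removed subtracts seven from the number: 11 − 7 = 4.
So a diminished eleventh is an octave plus a diminished fourth. The quality is unchanged.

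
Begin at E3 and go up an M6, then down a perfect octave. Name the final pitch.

C#3

Up a major sixth from E3: C#4 (9 semitones up).
A perfect octave down from C#4 is C#3.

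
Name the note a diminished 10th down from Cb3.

A1

Three letters down from C (plus an octave) reaches A.
Moving 14 semitones down from Cb3 (the size of a diminished tenth) reaches A1.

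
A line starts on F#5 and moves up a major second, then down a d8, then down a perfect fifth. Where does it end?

C##4

F#5 up a major second → G#5 (2 semitones).
A diminished octave down from G#5 is G##4.
A perfect fifth down from G##4 is C##4.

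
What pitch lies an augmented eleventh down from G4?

Db3

Four letters down from G (plus an octave) reaches D.
An augmented eleventh spans 18 semitones, so from G4 the target pitch is Db3.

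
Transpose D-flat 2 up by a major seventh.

Seven letter names up from D: C.
A major seventh spans 11 semitones, so from Db2 the target pitch is C3.

C 3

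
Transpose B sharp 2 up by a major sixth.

G double-sharp 3

Six letter names up from B: G.
A major sixth spans 9 semitones, so from B#2 the target pitch is G##3.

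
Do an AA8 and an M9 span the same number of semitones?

Yes

Both span 14 semitones: a doubly augmented octave and a major ninth are the same chromatic distance.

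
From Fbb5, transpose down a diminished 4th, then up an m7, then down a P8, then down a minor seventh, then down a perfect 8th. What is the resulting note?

Fbb5 down a diminished fourth → Cb5 (4 semitones).
Up a minor seventh from Cb5: Bbb5 (10 semitones up).
Bbb5 down a perfect octave → Bbb4 (12 semitones).
Down a minor seventh from Bbb4: Cb4 (10 semitones down).
Down a perfect octave from Cb4: Cb3 (12 semitones down).

Cb3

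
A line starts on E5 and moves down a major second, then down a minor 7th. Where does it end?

E5 down a major second → D5 (2 semitones).
A minor seventh down from D5 is E4.

E4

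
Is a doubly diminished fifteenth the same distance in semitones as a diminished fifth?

No

A doubly diminished fifteenth is 22 semitones but a diminished fifth is 6 semitones — different sizes.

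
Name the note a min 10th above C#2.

E3

Counting three letter names plus an octave up from C lands on E.
A minor tenth spans 15 semitones, so from C#2 the target pitch is E3.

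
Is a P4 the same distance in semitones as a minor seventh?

A perfect fourth spans 5 semitones; a minor seventh spans 10 semitones. They differ by 5.

No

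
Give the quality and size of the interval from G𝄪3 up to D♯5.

diminished twelfth

G to D spans five letter names (G-A-B-C-D), plus an octave — that makes it a twelfth of some quality.
G##3 to D#5 spans 18 semitones — one semitone narrower than the perfect twelfth (19) — giving a diminished twelfth.
(Equivalently, a compound diminished fifth: a diminished fifth plus an octave.)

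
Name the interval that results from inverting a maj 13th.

minor third

First reduce the compound major thirteenth to its simple form, a major sixth.
Inverted interval numbers add to nine, so a sixth pairs with a third (6 + 3 = 9).
Quality inverts too: major becomes minor. That makes the inversion a minor third.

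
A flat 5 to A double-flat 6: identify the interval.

diminished octave

A to A is the same letter name, plus an octave — that makes it an octave of some quality.
Ab5 to Abb6 spans 11 semitones — one semitone narrower than the perfect octave (12) — giving a diminished octave.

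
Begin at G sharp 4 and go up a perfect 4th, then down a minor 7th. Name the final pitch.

Up a perfect fourth from G#4: C#5 (5 semitones up).
C#5 down a minor seventh → D#4 (10 semitones).

D sharp 4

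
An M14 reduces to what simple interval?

major 7th

Take out an octave (7 from the number): 14 − 7 = 7.
That makes a major fourteenth a compound major seventh — an octave plus a major seventh.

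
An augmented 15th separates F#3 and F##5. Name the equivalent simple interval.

Take out an octave (7 from the number): 15 − 7 = 8.
So an augmented fifteenth is an octave plus an augmented octave. The quality is unchanged.

augmented octave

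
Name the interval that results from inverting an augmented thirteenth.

d3

First reduce the compound augmented thirteenth to its simple form, an augmented sixth.
The rule of nine gives the new number: 9 − 6 = 3, so a sixth becomes a third.
And augmented becomes diminished under inversion, so we get a diminished third.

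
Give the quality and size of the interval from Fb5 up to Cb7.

F to C spans five letter names (F-G-A-B-C), plus an octave — that makes it a twelfth of some quality.
The perfect twelfth spans 19 semitones, and Fb5 to Cb7 is exactly 19 semitones — so this is a perfect twelfth.
(Equivalently, a compound perfect fifth: a perfect fifth plus an octave.)

perfect twelfth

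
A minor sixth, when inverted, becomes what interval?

major third

Inverted interval numbers add to nine, so a sixth pairs with a third (6 + 3 = 9).
The quality also flips — minor becomes major — giving a major third.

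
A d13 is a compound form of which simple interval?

diminished 6th

Take out an octave (7 from the number): 13 − 7 = 6.
That makes a diminished thirteenth a compound diminished sixth — an octave plus a diminished sixth.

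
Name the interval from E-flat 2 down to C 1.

minor tenth

Descending from Eb2 to C1 is the same interval as ascending C1 to Eb2.
C to E spans three letter names (C-D-E), plus an octave — that makes it a tenth of some quality.
At 15 semitones, C1→Eb2 falls one short of a major tenth: minor.
(Equivalently, a compound minor third: a minor third plus an octave.)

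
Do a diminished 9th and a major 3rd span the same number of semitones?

A diminished ninth is 12 semitones but a major third is 4 semitones — different sizes.

No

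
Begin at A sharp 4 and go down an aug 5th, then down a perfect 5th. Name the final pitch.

G 3

Down an augmented fifth from A#4: D4 (8 semitones down).
Down a perfect fifth from D4: G3 (7 semitones down).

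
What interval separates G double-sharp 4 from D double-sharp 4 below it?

Descending from G##4 to D##4 is the same interval as ascending D##4 to G##4.
D to G spans four letter names (D-E-F-G): a fourth.
The perfect fourth spans 5 semitones, and D##4 to G##4 is exactly 5 semitones — so this is a perfect fourth.

perfect fourth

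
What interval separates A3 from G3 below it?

major second

Descending from A3 to G3 is the same interval as ascending G3 to A3.
G to A spans two letter names (G-A) — that makes it a second of some quality.
Counting semitones, G3→A3 is 2, which is the major second.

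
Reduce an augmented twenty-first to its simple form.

Subtracting seven from the interval number removes an octave: 21 − 14 = 7.
Quality carries through unchanged, so the simple form is an augmented seventh.

augmented 7th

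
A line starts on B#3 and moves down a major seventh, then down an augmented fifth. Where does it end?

Down a major seventh from B#3: C#3 (11 semitones down).
Down an augmented fifth from C#3: F2 (8 semitones down).

F2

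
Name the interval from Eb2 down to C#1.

Descending from Eb2 to C#1 is the same interval as ascending C#1 to Eb2.
C to E spans three letter names (C-D-E), plus an octave, so the interval is some kind of tenth.
The major tenth is 16 semitones; here we have 14, two semitones narrower: diminished.
(Equivalently, a compound diminished third: a diminished third plus an octave.)

diminished 10th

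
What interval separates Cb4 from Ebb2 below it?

Descending from Cb4 to Ebb2 is the same interval as ascending Ebb2 to Cb4.
E to C spans six letter names (E-F-G-A-B-C), plus an octave, so the interval is some kind of thirteenth.
Ebb2 to Cb4 is 21 semitones, matching the major thirteenth exactly, so the quality is major.
(Equivalently, a compound major sixth: a major sixth plus an octave.)

major 13th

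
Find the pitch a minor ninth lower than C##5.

B##3

The ninth's letter: C down two letter names plus an octave → B.
A minor ninth is 13 semitones; 13 semitones down from C##5 gives B##3.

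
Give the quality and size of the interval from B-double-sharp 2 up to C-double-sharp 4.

m9

B to C spans two letter names (B-C), plus an octave: a ninth.
A major ninth would be 14 semitones, but B##2 to C##4 is 13 — one semitone narrower, making it a minor ninth.
(Equivalently, a compound minor second: a minor second plus an octave.)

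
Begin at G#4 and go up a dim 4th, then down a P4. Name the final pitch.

Up a diminished fourth from G#4: C5 (4 semitones up).
Down a perfect fourth from C5: G4 (5 semitones down).

G4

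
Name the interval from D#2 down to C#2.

M2

Descending from D#2 to C#2 is the same interval as ascending C#2 to D#2.
C to D spans two letter names (C-D): a second.
The major second spans 2 semitones, and C#2 to D#2 is exactly 2 semitones — so this is a major second.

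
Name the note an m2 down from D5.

C#5

The second takes the letter from D down to C.
Moving 1 semitone down from D5 (the size of a minor second) reaches C#5.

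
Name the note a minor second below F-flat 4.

E-flat 4

Two letter names down from F: E.
A minor second spans 1 semitone, so from Fb4 the target pitch is Eb4.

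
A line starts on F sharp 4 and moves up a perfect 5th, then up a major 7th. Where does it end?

B sharp 5

F#4 up a perfect fifth → C#5 (7 semitones).
A major seventh up from C#5 is B#5.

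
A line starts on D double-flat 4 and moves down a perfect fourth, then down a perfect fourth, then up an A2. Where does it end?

A perfect fourth down from Dbb4 is Abb3.
Abb3 down a perfect fourth → Ebb3 (5 semitones).
Ebb3 up an augmented second → F3 (3 semitones).

F 3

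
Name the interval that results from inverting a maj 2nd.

m7

The rule of nine gives the new number: 9 − 2 = 7, so a second becomes a seventh.
Quality inverts too: major becomes minor. That makes the inversion a minor seventh.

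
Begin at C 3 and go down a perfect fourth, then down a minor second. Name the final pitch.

F sharp 2

C3 down a perfect fourth → G2 (5 semitones).
Down a minor second from G2: F#2 (1 semitone down).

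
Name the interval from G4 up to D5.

perfect 5th

G to D spans five letter names (G-A-B-C-D) — that makes it a fifth of some quality.
Counting semitones, G4→D5 is 7, which is the perfect fifth.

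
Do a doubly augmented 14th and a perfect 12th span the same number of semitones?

No

A doubly augmented fourteenth is 25 semitones but a perfect twelfth is 19 semitones — different sizes.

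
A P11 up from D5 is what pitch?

Four letters up from D (plus an octave) reaches G.
A perfect eleventh is 17 semitones; 17 semitones up from D5 gives G6.

G6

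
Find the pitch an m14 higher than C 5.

B-flat 6

Seven letters up from C (plus an octave) reaches B.
A minor fourteenth spans 22 semitones, so from C5 the target pitch is Bb6.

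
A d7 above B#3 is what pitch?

Counting seven letter names up from B lands on A.
A diminished seventh spans 9 semitones, so from B#3 the target pitch is A4.

A4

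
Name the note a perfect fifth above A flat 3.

E flat 4

Counting five letter names up from A lands on E.
Moving 7 semitones up from Ab3 (the size of a perfect fifth) reaches Eb4.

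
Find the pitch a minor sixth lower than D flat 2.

Six letter names down from D: F.
Moving 8 semitones down from Db2 (the size of a minor sixth) reaches F1.

F 1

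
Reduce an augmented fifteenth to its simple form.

Each octave removed subtracts seven from the number: 15 − 7 = 8.
That makes an augmented fifteenth a compound augmented octave — an octave plus an augmented octave.

augmented octave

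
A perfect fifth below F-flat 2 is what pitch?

Counting five letter names down from F lands on B.
Moving 7 semitones down from Fb2 (the size of a perfect fifth) reaches Bbb1.

B-double-flat 1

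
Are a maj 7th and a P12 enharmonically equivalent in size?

11 semitones (major seventh) vs 19 semitones (perfect twelfth): not equal.

No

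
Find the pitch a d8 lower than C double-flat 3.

C flat 2

For an octave the letter name doesn't change: still C, an octave down.
Moving 11 semitones down from Cbb3 (the size of a diminished octave) reaches Cb2.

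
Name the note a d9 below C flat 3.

Counting two letter names plus an octave down from C lands on B.
A diminished ninth spans 12 semitones, so from Cb3 the target pitch is B1.

B 1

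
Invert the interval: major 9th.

minor 7th

First reduce the compound major ninth to its simple form, a major second.
Interval numbers invert to sum to nine: 2 + 7 = 9, so a second inverts to a seventh.
The quality also flips — major becomes minor — giving a minor seventh.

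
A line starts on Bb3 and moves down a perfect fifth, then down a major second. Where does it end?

Down a perfect fifth from Bb3: Eb3 (7 semitones down).
Down a major second from Eb3: Db3 (2 semitones down).

Db3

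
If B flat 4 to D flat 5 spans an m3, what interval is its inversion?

Inverted interval numbers add to nine, so a third pairs with a sixth (3 + 6 = 9).
And minor becomes major under inversion, so we get a major sixth.

major sixth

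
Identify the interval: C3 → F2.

perfect 5th

Descending from C3 to F2 is the same interval as ascending F2 to C3.
F to C spans five letter names (F-G-A-B-C), so the interval is some kind of fifth.
Counting semitones, F2→C3 is 7, which is the perfect fifth.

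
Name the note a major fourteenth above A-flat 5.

G 7

Counting seven letter names plus an octave up from A lands on G.
A major fourteenth is 23 semitones; 23 semitones up from Ab5 gives G7.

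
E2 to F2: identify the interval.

minor 2nd

E to F spans two letter names (E-F) — that makes it a second of some quality.
A major second would be 2 semitones, but E2 to F2 is 1 — one semitone narrower, making it a minor second.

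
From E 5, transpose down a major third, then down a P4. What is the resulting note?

G 4

Down a major third from E5: C5 (4 semitones down).
A perfect fourth down from C5 is G4.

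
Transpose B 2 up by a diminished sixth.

Six letter names up from B: G.
Moving 7 semitones up from B2 (the size of a diminished sixth) reaches Gb3.

G flat 3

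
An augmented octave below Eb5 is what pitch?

For an octave the letter name doesn't change: still E, an octave down.
An augmented octave is 13 semitones; 13 semitones down from Eb5 gives Ebb4.

Ebb4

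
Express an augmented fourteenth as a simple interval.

Subtracting seven from the interval number removes an octave: 14 − 7 = 7.
Quality carries through unchanged, so the simple form is an augmented seventh.

A7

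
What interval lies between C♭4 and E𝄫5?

minor tenth

C to E spans three letter names (C-D-E), plus an octave, so the interval is some kind of tenth.
Cb4 to Ebb5 is 15 semitones, a half step short of the major tenth (16), so this is minor.
(Equivalently, a compound minor third: a minor third plus an octave.)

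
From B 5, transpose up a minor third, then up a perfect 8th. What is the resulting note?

B5 up a minor third → D6 (3 semitones).
D6 up a perfect octave → D7 (12 semitones).

D 7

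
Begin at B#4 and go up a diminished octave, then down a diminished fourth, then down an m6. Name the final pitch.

A##4

Up a diminished octave from B#4: B5 (11 semitones up).
B5 down a diminished fourth → F##5 (4 semitones).
F##5 down a minor sixth → A##4 (8 semitones).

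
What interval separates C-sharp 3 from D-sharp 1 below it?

Descending from C#3 to D#1 is the same interval as ascending D#1 to C#3.
D to C spans seven letter names (D-E-F-G-A-B-C), plus an octave, so the interval is some kind of fourteenth.
At 22 semitones, D#1→C#3 falls one short of a major fourteenth: minor.
(Equivalently, a compound minor seventh: a minor seventh plus an octave.)

minor 14th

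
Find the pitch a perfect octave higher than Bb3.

An octave keeps the letter name B, an octave up from B.
A perfect octave is 12 semitones; 12 semitones up from Bb3 gives Bb4.

Bb4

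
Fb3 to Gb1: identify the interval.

m14

Descending from Fb3 to Gb1 is the same interval as ascending Gb1 to Fb3.
G to F spans seven letter names (G-A-B-C-D-E-F), plus an octave — that makes it a fourteenth of some quality.
Gb1 to Fb3 is 22 semitones, a half step short of the major fourteenth (23), so this is minor.
(Equivalently, a compound minor seventh: a minor seventh plus an octave.)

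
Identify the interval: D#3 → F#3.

minor 3rd

D to F spans three letter names (D-E-F): a third.
At 3 semitones, D#3→F#3 falls one short of a major third: minor.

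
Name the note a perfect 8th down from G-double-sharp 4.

An octave keeps the letter name G, an octave down from G.
Moving 12 semitones down from G##4 (the size of a perfect octave) reaches G##3.

G-double-sharp 3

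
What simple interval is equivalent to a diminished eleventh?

diminished 4th

Subtracting seven from the interval number removes an octave: 11 − 7 = 4.
Quality carries through unchanged, so the simple form is a diminished fourth.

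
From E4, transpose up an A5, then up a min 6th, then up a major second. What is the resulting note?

A#5

Up an augmented fifth from E4: B#4 (8 semitones up).
A minor sixth up from B#4 is G#5.
Up a major second from G#5: A#5 (2 semitones up).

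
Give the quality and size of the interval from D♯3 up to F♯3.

D to F spans three letter names (D-E-F) — that makes it a third of some quality.
D#3 to F#3 is 3 semitones, a half step short of the major third (4), so this is minor.

minor 3rd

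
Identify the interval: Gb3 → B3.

A3

G to B spans three letter names (G-A-B), so the interval is some kind of third.
Gb3 to B3 spans 5 semitones — one semitone wider than the major third (4) — giving an augmented third.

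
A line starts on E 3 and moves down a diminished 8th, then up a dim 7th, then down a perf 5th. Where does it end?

Down a diminished octave from E3: E#2 (11 semitones down).
E#2 up a diminished seventh → D3 (9 semitones).
D3 down a perfect fifth → G2 (7 semitones).

G 2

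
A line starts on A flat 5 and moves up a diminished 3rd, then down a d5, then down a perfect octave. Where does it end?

F flat 4

A diminished third up from Ab5 is Cbb6.
A diminished fifth down from Cbb6 is Fb5.
Down a perfect octave from Fb5: Fb4 (12 semitones down).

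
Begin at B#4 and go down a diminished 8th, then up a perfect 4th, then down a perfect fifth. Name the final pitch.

A##3

B#4 down a diminished octave → B##3 (11 semitones).
A perfect fourth up from B##3 is E##4.
Down a perfect fifth from E##4: A##3 (7 semitones down).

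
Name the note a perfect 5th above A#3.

E#4

Counting five letter names up from A lands on E.
A perfect fifth is 7 semitones; 7 semitones up from A#3 gives E#4.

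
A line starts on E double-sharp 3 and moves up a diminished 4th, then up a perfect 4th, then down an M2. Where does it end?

Up a diminished fourth from E##3: A#3 (4 semitones up).
A perfect fourth up from A#3 is D#4.
Down a major second from D#4: C#4 (2 semitones down).

C sharp 4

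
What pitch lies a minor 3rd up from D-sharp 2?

The third takes the letter from D up to F.
A minor third spans 3 semitones, so from D#2 the target pitch is F#2.

F-sharp 2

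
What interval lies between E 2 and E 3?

perfect octave

E to E is the same letter name, plus an octave, so the interval is some kind of octave.
Counting semitones, E2→E3 is 12, which is the perfect octave.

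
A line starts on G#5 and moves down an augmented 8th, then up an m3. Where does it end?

Down an augmented octave from G#5: G4 (13 semitones down).
A minor third up from G4 is Bb4.

Bb4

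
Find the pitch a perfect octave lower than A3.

For an octave the letter name doesn't change: still A, an octave down.
A perfect octave spans 12 semitones, so from A3 the target pitch is A2.

A2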